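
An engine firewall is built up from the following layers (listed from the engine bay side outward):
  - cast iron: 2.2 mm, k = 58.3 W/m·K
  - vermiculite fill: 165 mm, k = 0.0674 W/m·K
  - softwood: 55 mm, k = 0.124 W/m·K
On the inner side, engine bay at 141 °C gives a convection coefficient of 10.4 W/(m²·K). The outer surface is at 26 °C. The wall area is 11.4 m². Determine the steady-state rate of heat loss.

Using the resistance-network approach (series):
R_inner film = 1/(h_i·A) = 1/(10.4×11.4) = 0.008435 K/W
R_cast iron = L/(kA) = 0.0022/(58.3×11.4) = 3.31×10^-6 K/W
R_vermiculite fill = L/(kA) = 0.165/(0.0674×11.4) = 0.2147 K/W
R_softwood = L/(kA) = 0.055/(0.124×11.4) = 0.03891 K/W
R_total = 0.2621 K/W
Q = ΔT / R_total = 115 / 0.2621

Q ≈ 439 W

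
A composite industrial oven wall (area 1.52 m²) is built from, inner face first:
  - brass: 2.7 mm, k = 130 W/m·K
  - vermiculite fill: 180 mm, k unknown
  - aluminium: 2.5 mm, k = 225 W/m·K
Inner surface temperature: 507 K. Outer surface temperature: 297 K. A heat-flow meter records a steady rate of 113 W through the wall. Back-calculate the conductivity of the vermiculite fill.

Model the wall as resistances in series:
R_brass = L/(kA) = 0.0027/(130×1.52) = 1.366×10^-5 K/W
R_aluminium = L/(kA) = 0.0025/(225×1.52) = 7.31×10^-6 K/W
Sum of known resistances R_other = 2.097×10^-5 K/W
Total R = ΔT/Q = 210/113 = 1.858 K/W
R_vermiculite fill = R_total − R_other = 1.858 K/W
k = L/(R·A) = 0.18/(1.858×1.52)

k ≈ 0.0637 W/(m·K)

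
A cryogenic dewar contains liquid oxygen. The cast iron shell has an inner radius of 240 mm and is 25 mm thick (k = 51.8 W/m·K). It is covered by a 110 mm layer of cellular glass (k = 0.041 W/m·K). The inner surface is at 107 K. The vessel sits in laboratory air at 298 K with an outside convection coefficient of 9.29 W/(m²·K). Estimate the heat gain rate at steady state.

Q ≈ 86.4 W

Radial (spherical) resistances in series:
R_cast iron shell = (1/0.24 − 1/0.265)/(4π×51.8) = 6.039×10^-4 K/W
R_cellular glass = (1/0.265 − 1/0.375)/(4π×0.041) = 2.148 K/W
R_outer film = 1/(h·4πr_o²) = 1/(9.29×4π×0.375²) = 0.06091 K/W
R_total = 2.21 K/W
Q = ΔT/R_total = 191/2.21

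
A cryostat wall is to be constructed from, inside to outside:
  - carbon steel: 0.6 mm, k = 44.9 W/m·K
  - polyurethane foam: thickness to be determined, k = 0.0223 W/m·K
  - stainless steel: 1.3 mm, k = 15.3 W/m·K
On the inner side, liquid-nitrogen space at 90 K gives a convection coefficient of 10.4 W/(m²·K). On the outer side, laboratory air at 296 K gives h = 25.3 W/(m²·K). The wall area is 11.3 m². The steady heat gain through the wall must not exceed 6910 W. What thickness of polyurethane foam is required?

Series thermal resistances:
R_inner film = 1/(h_i·A) = 1/(10.4×11.3) = 0.008509 K/W
R_carbon steel = L/(kA) = 0.0006/(44.9×11.3) = 1.183×10^-6 K/W
R_stainless steel = L/(kA) = 0.0013/(15.3×11.3) = 7.519×10^-6 K/W
R_outer film = 1/(h_o·A) = 1/(25.3×11.3) = 0.003498 K/W
Sum of the known resistances R_other = 0.01202 K/W
Required total resistance R_tot = ΔT/Q_allow = 206/6910 = 0.02981 K/W
R_polyurethane foam = R_tot − R_other = 0.0178 K/W
L = R·k·A = 0.0178×0.0223×11.3

L ≈ 4.48 mm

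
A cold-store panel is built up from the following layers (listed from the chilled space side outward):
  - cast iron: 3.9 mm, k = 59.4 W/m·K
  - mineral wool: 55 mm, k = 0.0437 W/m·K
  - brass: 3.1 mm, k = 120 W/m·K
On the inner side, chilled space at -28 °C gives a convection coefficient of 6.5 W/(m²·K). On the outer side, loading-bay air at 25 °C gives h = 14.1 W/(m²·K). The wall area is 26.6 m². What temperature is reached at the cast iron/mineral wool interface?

T ≈ -22.5 °C

Model the wall as resistances in series:
R_inner film = 1/(h_i·A) = 1/(6.5×26.6) = 0.005784 K/W
R_cast iron = L/(kA) = 0.0039/(59.4×26.6) = 2.468×10^-6 K/W
R_mineral wool = L/(kA) = 0.055/(0.0437×26.6) = 0.04732 K/W
R_brass = L/(kA) = 0.0031/(120×26.6) = 9.712×10^-7 K/W
R_outer film = 1/(h_o·A) = 1/(14.1×26.6) = 0.002666 K/W
R_total = 0.05577 K/W;  Q = ΔT/R_total = 53/0.05577 = 950.4 W
T_interface = T_inner + Q·ΣR(inner→interface) = -28 + 950×0.005786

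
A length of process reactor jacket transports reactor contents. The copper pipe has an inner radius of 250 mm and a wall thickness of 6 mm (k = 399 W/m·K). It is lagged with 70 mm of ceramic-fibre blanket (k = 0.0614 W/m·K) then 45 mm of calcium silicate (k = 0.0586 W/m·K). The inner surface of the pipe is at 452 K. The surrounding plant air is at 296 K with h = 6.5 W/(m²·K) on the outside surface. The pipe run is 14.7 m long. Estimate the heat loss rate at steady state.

Q ≈ 2200 W

Radial resistances (cylindrical: R_cond = ln(r_o/r_i)/(2πkL), R_conv = 1/(h·2πrL)):
R_copper pipe wall = ln(256/250)/(2π×399×14.7) = 6.435×10^-7 K/W
R_ceramic-fibre blanket = ln(326/256)/(2π×0.0614×14.7) = 0.04262 K/W
R_calcium silicate = ln(371/326)/(2π×0.0586×14.7) = 0.02389 K/W
R_outer film = 1/(h_o·2πr_oL) = 1/(6.5×2π×0.371×14.7) = 0.00449 K/W
R_total = 0.071 K/W
Q = ΔT/R_total = 156/0.071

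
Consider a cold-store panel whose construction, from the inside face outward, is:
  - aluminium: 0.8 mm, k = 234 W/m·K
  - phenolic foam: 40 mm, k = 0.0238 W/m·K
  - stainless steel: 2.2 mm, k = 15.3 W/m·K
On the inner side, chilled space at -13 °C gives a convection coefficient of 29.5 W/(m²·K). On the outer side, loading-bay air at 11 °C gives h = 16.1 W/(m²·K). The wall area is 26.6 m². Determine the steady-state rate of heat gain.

Q ≈ 359 W

Using the resistance-network approach (series):
R_inner film = 1/(h_i·A) = 1/(29.5×26.6) = 0.001274 K/W
R_aluminium = L/(kA) = 0.0008/(234×26.6) = 1.285×10^-7 K/W
R_phenolic foam = L/(kA) = 0.04/(0.0238×26.6) = 0.06318 K/W
R_stainless steel = L/(kA) = 0.0022/(15.3×26.6) = 5.406×10^-6 K/W
R_outer film = 1/(h_o·A) = 1/(16.1×26.6) = 0.002335 K/W
R_total = 0.0668 K/W
Q = ΔT / R_total = 24 / 0.0668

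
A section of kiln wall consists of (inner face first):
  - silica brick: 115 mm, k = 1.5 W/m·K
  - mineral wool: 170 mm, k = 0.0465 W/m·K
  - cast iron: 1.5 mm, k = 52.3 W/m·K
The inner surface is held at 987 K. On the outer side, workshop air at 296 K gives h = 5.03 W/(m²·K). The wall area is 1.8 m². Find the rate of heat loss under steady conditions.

Thermal resistances in series:
R_silica brick = L/(kA) = 0.115/(1.5×1.8) = 0.04259 K/W
R_mineral wool = L/(kA) = 0.17/(0.0465×1.8) = 2.031 K/W
R_cast iron = L/(kA) = 0.0015/(52.3×1.8) = 1.593×10^-5 K/W
R_outer film = 1/(h_o·A) = 1/(5.03×1.8) = 0.1104 K/W
R_total = 2.184 K/W
Q = ΔT / R_total = 691 / 2.184

Q ≈ 316 W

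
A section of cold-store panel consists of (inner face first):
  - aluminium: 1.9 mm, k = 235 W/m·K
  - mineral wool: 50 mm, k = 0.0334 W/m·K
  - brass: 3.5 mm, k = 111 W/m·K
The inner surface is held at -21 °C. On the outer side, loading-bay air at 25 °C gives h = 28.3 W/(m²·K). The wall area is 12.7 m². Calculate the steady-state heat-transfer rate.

Q ≈ 381 W

Model the wall as resistances in series:
R_aluminium = L/(kA) = 0.0019/(235×12.7) = 6.366×10^-7 K/W
R_mineral wool = L/(kA) = 0.05/(0.0334×12.7) = 0.1179 K/W
R_brass = L/(kA) = 0.0035/(111×12.7) = 2.483×10^-6 K/W
R_outer film = 1/(h_o·A) = 1/(28.3×12.7) = 0.002782 K/W
R_total = 0.1207 K/W
Q = ΔT / R_total = 46 / 0.1207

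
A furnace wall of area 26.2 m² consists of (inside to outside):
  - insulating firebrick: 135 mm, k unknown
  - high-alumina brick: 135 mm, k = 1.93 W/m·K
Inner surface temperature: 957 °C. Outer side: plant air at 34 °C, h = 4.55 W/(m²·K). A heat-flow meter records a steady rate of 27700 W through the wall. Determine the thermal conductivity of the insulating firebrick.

k ≈ 0.231 W/(m·K)

Thermal resistances in series:
R_high-alumina brick = L/(kA) = 0.135/(1.93×26.2) = 0.00267 K/W
R_outer film = 1/(h_o·A) = 1/(4.55×26.2) = 0.008389 K/W
Sum of known resistances R_other = 0.01106 K/W
Total R = ΔT/Q = 923/27700 = 0.03332 K/W
R_insulating firebrick = R_total − R_other = 0.02226 K/W
k = L/(R·A) = 0.135/(0.02226×26.2)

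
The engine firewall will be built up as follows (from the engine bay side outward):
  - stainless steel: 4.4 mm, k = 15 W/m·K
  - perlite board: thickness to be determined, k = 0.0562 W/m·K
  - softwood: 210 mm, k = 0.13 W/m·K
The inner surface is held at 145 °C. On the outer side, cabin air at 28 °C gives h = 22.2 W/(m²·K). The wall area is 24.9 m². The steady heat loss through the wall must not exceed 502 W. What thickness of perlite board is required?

L ≈ 233 mm

Series thermal resistances:
R_stainless steel = L/(kA) = 0.0044/(15×24.9) = 1.178×10^-5 K/W
R_softwood = L/(kA) = 0.21/(0.13×24.9) = 0.06487 K/W
R_outer film = 1/(h_o·A) = 1/(22.2×24.9) = 0.001809 K/W
Sum of the known resistances R_other = 0.0667 K/W
Required total resistance R_tot = ΔT/Q_allow = 117/502 = 0.2331 K/W
R_perlite board = R_tot − R_other = 0.1664 K/W
L = R·k·A = 0.1664×0.0562×24.9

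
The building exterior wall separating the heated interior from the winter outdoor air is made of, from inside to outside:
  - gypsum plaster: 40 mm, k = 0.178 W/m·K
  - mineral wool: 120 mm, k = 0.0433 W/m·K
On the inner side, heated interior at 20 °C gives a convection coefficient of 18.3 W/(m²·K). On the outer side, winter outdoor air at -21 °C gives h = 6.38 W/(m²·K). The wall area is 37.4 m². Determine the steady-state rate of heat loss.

Q ≈ 478 W

Treating each layer as a thermal resistance in series:
R_inner film = 1/(h_i·A) = 1/(18.3×37.4) = 0.001461 K/W
R_gypsum plaster = L/(kA) = 0.04/(0.178×37.4) = 0.006009 K/W
R_mineral wool = L/(kA) = 0.12/(0.0433×37.4) = 0.0741 K/W
R_outer film = 1/(h_o·A) = 1/(6.38×37.4) = 0.004191 K/W
R_total = 0.08576 K/W
Q = ΔT / R_total = 41 / 0.08576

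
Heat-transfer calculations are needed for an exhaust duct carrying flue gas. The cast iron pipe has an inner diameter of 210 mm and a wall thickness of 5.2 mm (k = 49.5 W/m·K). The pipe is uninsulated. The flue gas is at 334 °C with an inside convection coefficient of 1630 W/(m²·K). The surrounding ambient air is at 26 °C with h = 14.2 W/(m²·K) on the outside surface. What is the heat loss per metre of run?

Treating each annulus and film as a series resistance:
R_inner film = 1/(h_i·2πr₁L) = 1/(1630×2π×0.105×1) = 9.299×10^-4 K/W
R_cast iron pipe wall = ln(110.2/105)/(2π×49.5×1) = 1.554×10^-4 K/W
R_outer film = 1/(h_o·2πr_oL) = 1/(14.2×2π×0.1102×1) = 0.1017 K/W
R_total = 0.1028 K/W
Q = ΔT/R_total = 308/0.1028

q′ ≈ 3000 W/m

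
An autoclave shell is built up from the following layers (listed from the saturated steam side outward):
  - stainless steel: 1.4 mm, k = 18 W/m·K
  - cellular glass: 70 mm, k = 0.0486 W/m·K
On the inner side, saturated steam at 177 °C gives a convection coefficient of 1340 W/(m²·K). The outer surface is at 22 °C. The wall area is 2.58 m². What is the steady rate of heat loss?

Treating each layer as a thermal resistance in series:
R_inner film = 1/(h_i·A) = 1/(1340×2.58) = 2.893×10^-4 K/W
R_stainless steel = L/(kA) = 0.0014/(18×2.58) = 3.015×10^-5 K/W
R_cellular glass = L/(kA) = 0.07/(0.0486×2.58) = 0.5583 K/W
R_total = 0.5586 K/W
Q = ΔT / R_total = 155 / 0.5586

Q ≈ 277 W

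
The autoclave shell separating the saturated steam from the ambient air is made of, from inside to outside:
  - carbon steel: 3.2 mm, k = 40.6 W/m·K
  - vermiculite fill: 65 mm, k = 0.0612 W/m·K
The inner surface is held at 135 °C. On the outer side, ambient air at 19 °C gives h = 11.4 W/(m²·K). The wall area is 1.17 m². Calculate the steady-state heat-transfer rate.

Treating each layer as a thermal resistance in series:
R_carbon steel = L/(kA) = 0.0032/(40.6×1.17) = 6.737×10^-5 K/W
R_vermiculite fill = L/(kA) = 0.065/(0.0612×1.17) = 0.9078 K/W
R_outer film = 1/(h_o·A) = 1/(11.4×1.17) = 0.07497 K/W
R_total = 0.9828 K/W
Q = ΔT / R_total = 116 / 0.9828

Q ≈ 118 W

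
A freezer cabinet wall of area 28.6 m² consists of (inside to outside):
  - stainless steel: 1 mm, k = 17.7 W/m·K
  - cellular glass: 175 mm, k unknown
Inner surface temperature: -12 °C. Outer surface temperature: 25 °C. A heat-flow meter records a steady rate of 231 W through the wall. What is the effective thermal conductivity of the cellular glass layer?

k ≈ 0.0382 W/(m·K)

Treating each layer as a thermal resistance in series:
R_stainless steel = L/(kA) = 0.001/(17.7×28.6) = 1.975×10^-6 K/W
Sum of known resistances R_other = 1.975×10^-6 K/W
Total R = ΔT/Q = 37/231 = 0.1602 K/W
R_cellular glass = R_total − R_other = 0.1602 K/W
k = L/(R·A) = 0.175/(0.1602×28.6)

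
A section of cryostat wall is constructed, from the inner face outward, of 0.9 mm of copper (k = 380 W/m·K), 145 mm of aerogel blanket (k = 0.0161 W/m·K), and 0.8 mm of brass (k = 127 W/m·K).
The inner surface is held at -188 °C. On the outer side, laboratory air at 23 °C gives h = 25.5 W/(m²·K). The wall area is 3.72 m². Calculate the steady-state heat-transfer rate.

Series thermal resistances:
R_copper = L/(kA) = 0.0009/(380×3.72) = 6.367×10^-7 K/W
R_aerogel blanket = L/(kA) = 0.145/(0.0161×3.72) = 2.421 K/W
R_brass = L/(kA) = 0.0008/(127×3.72) = 1.693×10^-6 K/W
R_outer film = 1/(h_o·A) = 1/(25.5×3.72) = 0.01054 K/W
R_total = 2.432 K/W
Q = ΔT / R_total = 211 / 2.432

Q ≈ 86.8 W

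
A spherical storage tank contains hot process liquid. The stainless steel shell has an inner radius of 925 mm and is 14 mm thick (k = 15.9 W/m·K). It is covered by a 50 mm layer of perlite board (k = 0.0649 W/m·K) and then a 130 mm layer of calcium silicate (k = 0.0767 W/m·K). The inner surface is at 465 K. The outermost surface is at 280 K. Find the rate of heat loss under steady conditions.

Spherical conduction: R = (1/r_in − 1/r_out)/(4πk) per layer; series-sum.
R_stainless steel shell = (1/0.925 − 1/0.939)/(4π×15.9) = 8.067×10^-5 K/W
R_perlite board = (1/0.939 − 1/0.989)/(4π×0.0649) = 0.06602 K/W
R_calcium silicate = (1/0.989 − 1/1.119)/(4π×0.0767) = 0.1219 K/W
R_total = 0.188 K/W
Q = ΔT/R_total = 185/0.188

Q ≈ 984 W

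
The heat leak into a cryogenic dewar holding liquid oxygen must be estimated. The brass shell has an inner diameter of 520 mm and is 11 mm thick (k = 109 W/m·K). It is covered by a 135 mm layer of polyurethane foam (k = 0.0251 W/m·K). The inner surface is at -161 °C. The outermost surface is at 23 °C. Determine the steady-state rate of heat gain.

Radial (spherical) resistances in series:
R_brass shell = (1/0.26 − 1/0.271)/(4π×109) = 1.14×10^-4 K/W
R_polyurethane foam = (1/0.271 − 1/0.406)/(4π×0.0251) = 3.89 K/W
R_total = 3.89 K/W
Q = ΔT/R_total = 184/3.89

Q ≈ 47.3 W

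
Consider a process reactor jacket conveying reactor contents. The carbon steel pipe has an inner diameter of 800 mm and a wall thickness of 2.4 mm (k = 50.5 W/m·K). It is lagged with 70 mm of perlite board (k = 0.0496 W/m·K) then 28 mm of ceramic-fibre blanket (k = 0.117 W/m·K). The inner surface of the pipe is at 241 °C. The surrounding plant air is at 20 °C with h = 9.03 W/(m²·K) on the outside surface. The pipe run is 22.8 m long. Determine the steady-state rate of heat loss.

Q ≈ 8020 W

Radial resistances (cylindrical: R_cond = ln(r_o/r_i)/(2πkL), R_conv = 1/(h·2πrL)):
R_carbon steel pipe wall = ln(402.4/400)/(2π×50.5×22.8) = 8.269×10^-7 K/W
R_perlite board = ln(472.4/402.4)/(2π×0.0496×22.8) = 0.02257 K/W
R_ceramic-fibre blanket = ln(500.4/472.4)/(2π×0.117×22.8) = 0.003435 K/W
R_outer film = 1/(h_o·2πr_oL) = 1/(9.03×2π×0.5004×22.8) = 0.001545 K/W
R_total = 0.02755 K/W
Q = ΔT/R_total = 221/0.02755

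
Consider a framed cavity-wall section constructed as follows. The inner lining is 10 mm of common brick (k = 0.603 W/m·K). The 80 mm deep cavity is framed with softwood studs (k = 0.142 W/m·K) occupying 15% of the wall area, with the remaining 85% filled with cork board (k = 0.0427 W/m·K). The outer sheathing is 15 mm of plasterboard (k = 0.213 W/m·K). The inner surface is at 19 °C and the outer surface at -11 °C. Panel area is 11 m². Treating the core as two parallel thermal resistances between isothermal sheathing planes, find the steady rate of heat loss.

Sheathing layers in series; stud and cavity paths in parallel between them.
R_inner = 0.01/(0.603×11) = 0.001508 K/W
R_stud  = 0.08/(0.142×0.15×11) = 0.3414 K/W
R_cav   = 0.08/(0.0427×0.85×11) = 0.2004 K/W
1/R_core = 1/R_stud + 1/R_cav → R_core = 0.1263 K/W
R_outer = 0.015/(0.213×11) = 0.006402 K/W
R_total = 0.1342 K/W
Q = ΔT/R_total = 30/0.1342

Q ≈ 224 W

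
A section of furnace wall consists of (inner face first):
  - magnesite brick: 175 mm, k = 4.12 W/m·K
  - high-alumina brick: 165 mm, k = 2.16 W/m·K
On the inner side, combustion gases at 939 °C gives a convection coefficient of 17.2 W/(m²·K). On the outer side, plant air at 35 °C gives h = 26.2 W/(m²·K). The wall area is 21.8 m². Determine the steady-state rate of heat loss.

Model the wall as resistances in series:
R_inner film = 1/(h_i·A) = 1/(17.2×21.8) = 0.002667 K/W
R_magnesite brick = L/(kA) = 0.175/(4.12×21.8) = 0.001948 K/W
R_high-alumina brick = L/(kA) = 0.165/(2.16×21.8) = 0.003504 K/W
R_outer film = 1/(h_o·A) = 1/(26.2×21.8) = 0.001751 K/W
R_total = 0.00987 K/W
Q = ΔT / R_total = 904 / 0.00987

Q ≈ 91600 W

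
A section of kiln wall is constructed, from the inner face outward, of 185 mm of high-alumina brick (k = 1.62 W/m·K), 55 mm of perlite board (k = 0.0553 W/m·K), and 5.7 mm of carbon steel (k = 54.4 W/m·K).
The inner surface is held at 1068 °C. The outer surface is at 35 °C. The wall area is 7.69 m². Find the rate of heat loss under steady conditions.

Series thermal resistances:
R_high-alumina brick = L/(kA) = 0.185/(1.62×7.69) = 0.01485 K/W
R_perlite board = L/(kA) = 0.055/(0.0553×7.69) = 0.1293 K/W
R_carbon steel = L/(kA) = 0.0057/(54.4×7.69) = 1.363×10^-5 K/W
R_total = 0.1442 K/W
Q = ΔT / R_total = 1033 / 0.1442

Q ≈ 7160 W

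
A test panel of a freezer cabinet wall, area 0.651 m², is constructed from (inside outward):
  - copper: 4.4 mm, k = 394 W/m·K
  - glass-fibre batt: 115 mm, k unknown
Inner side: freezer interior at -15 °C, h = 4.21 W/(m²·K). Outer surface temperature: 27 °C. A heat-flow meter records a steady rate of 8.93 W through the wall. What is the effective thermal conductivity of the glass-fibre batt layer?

k ≈ 0.0407 W/(m·K)

Treating each layer as a thermal resistance in series:
R_inner film = 1/(h_i·A) = 1/(4.21×0.651) = 0.3649 K/W
R_copper = L/(kA) = 0.0044/(394×0.651) = 1.715×10^-5 K/W
Sum of known resistances R_other = 0.3649 K/W
Total R = ΔT/Q = 42/8.93 = 4.703 K/W
R_glass-fibre batt = R_total − R_other = 4.338 K/W
k = L/(R·A) = 0.115/(4.338×0.651)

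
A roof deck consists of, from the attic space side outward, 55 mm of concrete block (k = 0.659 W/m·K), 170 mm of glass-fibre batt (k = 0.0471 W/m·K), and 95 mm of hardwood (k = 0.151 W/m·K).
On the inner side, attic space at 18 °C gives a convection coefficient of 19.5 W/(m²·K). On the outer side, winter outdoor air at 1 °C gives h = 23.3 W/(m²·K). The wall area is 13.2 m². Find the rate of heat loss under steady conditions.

Q ≈ 50.8 W

Thermal resistances in series:
R_inner film = 1/(h_i·A) = 1/(19.5×13.2) = 0.003885 K/W
R_concrete block = L/(kA) = 0.055/(0.659×13.2) = 0.006323 K/W
R_glass-fibre batt = L/(kA) = 0.17/(0.0471×13.2) = 0.2734 K/W
R_hardwood = L/(kA) = 0.095/(0.151×13.2) = 0.04766 K/W
R_outer film = 1/(h_o·A) = 1/(23.3×13.2) = 0.003251 K/W
R_total = 0.3346 K/W
Q = ΔT / R_total = 17 / 0.3346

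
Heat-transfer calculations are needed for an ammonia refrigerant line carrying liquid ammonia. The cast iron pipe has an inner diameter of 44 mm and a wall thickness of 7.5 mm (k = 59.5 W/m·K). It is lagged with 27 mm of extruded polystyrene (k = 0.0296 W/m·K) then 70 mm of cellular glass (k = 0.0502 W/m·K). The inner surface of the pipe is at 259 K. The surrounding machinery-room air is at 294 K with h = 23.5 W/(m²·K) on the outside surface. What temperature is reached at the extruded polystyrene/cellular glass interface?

For a radial system each layer contributes R = ln(r_out/r_in)/(2πkL); films add R = 1/(hA).
R_cast iron pipe wall = ln(29.5/22)/(2π×59.5×1) = 7.847×10^-4 K/W
R_extruded polystyrene = ln(56.5/29.5)/(2π×0.0296×1) = 3.494 K/W
R_cellular glass = ln(126.5/56.5)/(2π×0.0502×1) = 2.555 K/W
R_outer film = 1/(h_o·2πr_oL) = 1/(23.5×2π×0.1265×1) = 0.05354 K/W
R_total = 6.104 K/W
Q = ΔT/R_total = 35/6.104
Q = 5.73 W/m
T_interface = T_inner + Q·ΣR(inner→interface) = 259 + 5.73×3.495

T ≈ 279 K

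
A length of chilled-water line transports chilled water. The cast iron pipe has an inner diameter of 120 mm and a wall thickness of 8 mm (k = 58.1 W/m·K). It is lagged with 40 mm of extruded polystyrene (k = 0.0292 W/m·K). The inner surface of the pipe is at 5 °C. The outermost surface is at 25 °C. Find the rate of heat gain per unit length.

q′ ≈ 7.93 W/m

For a radial system each layer contributes R = ln(r_out/r_in)/(2πkL); films add R = 1/(hA).
R_cast iron pipe wall = ln(68/60)/(2π×58.1×1) = 3.429×10^-4 K/W
R_extruded polystyrene = ln(108/68)/(2π×0.0292×1) = 2.522 K/W
R_total = 2.522 K/W
Q = ΔT/R_total = 20/2.522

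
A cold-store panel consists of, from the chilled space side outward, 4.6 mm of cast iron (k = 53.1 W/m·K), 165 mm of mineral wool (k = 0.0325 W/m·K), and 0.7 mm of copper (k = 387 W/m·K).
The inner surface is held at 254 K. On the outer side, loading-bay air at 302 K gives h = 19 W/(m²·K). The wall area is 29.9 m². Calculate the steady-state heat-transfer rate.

Model the wall as resistances in series:
R_cast iron = L/(kA) = 0.0046/(53.1×29.9) = 2.897×10^-6 K/W
R_mineral wool = L/(kA) = 0.165/(0.0325×29.9) = 0.1698 K/W
R_copper = L/(kA) = 0.0007/(387×29.9) = 6.049×10^-8 K/W
R_outer film = 1/(h_o·A) = 1/(19×29.9) = 0.00176 K/W
R_total = 0.1716 K/W
Q = ΔT / R_total = 48 / 0.1716

Q ≈ 280 W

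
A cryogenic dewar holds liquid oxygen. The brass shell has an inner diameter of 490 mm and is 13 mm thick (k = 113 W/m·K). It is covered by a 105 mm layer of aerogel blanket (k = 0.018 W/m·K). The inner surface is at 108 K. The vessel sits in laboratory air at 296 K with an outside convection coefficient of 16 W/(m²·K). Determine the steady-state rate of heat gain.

Each spherical layer contributes R = (1/r_i − 1/r_o)/(4πk):
R_brass shell = (1/0.245 − 1/0.258)/(4π×113) = 1.448×10^-4 K/W
R_aerogel blanket = (1/0.258 − 1/0.363)/(4π×0.018) = 4.957 K/W
R_outer film = 1/(h·4πr_o²) = 1/(16×4π×0.363²) = 0.03774 K/W
R_total = 4.994 K/W
Q = ΔT/R_total = 188/4.994

Q ≈ 37.6 W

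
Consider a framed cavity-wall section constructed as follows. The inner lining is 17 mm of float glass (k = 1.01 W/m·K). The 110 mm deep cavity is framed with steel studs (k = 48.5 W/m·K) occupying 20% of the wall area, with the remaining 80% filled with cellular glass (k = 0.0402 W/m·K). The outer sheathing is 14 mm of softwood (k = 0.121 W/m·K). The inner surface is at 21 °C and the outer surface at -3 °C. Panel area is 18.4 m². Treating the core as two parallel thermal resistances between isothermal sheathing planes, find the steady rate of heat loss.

Sheathing layers in series; stud and cavity paths in parallel between them.
R_inner = 0.017/(1.01×18.4) = 9.148×10^-4 K/W
R_stud  = 0.11/(48.5×0.2×18.4) = 6.163×10^-4 K/W
R_cav   = 0.11/(0.0402×0.8×18.4) = 0.1859 K/W
1/R_core = 1/R_stud + 1/R_cav → R_core = 6.143×10^-4 K/W
R_outer = 0.014/(0.121×18.4) = 0.006288 K/W
R_total = 0.007817 K/W
Q = ΔT/R_total = 24/0.007817

Q ≈ 3070 W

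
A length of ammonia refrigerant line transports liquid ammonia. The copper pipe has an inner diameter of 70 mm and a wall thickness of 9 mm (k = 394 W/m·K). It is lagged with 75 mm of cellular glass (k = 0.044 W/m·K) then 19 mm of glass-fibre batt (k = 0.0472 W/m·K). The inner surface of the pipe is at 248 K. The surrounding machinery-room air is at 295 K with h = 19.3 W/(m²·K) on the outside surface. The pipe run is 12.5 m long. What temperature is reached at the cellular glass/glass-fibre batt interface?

T ≈ 289 K

Treating each annulus and film as a series resistance:
R_copper pipe wall = ln(44/35)/(2π×394×12.5) = 7.395×10^-6 K/W
R_cellular glass = ln(119/44)/(2π×0.044×12.5) = 0.2879 K/W
R_glass-fibre batt = ln(138/119)/(2π×0.0472×12.5) = 0.03996 K/W
R_outer film = 1/(h_o·2πr_oL) = 1/(19.3×2π×0.138×12.5) = 0.004781 K/W
R_total = 0.3327 K/W
Q = ΔT/R_total = 47/0.3327
Q = 141 W
T_interface = T_inner + Q·ΣR(inner→interface) = 248 + 141×0.2879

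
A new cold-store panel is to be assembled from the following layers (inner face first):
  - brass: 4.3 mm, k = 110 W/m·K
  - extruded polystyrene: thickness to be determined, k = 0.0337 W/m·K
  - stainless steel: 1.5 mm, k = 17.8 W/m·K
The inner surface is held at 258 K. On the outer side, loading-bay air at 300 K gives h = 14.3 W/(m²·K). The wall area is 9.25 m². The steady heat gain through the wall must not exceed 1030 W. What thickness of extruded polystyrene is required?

Treating each layer as a thermal resistance in series:
R_brass = L/(kA) = 0.0043/(110×9.25) = 4.226×10^-6 K/W
R_stainless steel = L/(kA) = 0.0015/(17.8×9.25) = 9.11×10^-6 K/W
R_outer film = 1/(h_o·A) = 1/(14.3×9.25) = 0.00756 K/W
Sum of the known resistances R_other = 0.007573 K/W
Required total resistance R_tot = ΔT/Q_allow = 42/1030 = 0.04078 K/W
R_extruded polystyrene = R_tot − R_other = 0.0332 K/W
L = R·k·A = 0.0332×0.0337×9.25

L ≈ 10.4 mm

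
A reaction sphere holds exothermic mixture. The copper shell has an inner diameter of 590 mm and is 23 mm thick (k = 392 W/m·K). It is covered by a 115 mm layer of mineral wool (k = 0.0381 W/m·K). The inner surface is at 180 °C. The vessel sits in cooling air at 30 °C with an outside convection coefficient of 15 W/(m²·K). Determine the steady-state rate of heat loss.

For a spherical shell R = (1/r₁ − 1/r₂)/(4πk); film R = 1/(h·4πr²). In series:
R_copper shell = (1/0.295 − 1/0.318)/(4π×392) = 4.977×10^-5 K/W
R_mineral wool = (1/0.318 − 1/0.433)/(4π×0.0381) = 1.744 K/W
R_outer film = 1/(h·4πr_o²) = 1/(15×4π×0.433²) = 0.0283 K/W
R_total = 1.773 K/W
Q = ΔT/R_total = 150/1.773

Q ≈ 84.6 W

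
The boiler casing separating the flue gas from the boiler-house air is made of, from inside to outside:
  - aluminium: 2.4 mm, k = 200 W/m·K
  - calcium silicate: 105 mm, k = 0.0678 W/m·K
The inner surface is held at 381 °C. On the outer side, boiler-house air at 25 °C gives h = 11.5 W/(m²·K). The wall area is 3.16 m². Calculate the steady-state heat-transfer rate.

Q ≈ 688 W

Thermal resistances in series:
R_aluminium = L/(kA) = 0.0024/(200×3.16) = 3.797×10^-6 K/W
R_calcium silicate = L/(kA) = 0.105/(0.0678×3.16) = 0.4901 K/W
R_outer film = 1/(h_o·A) = 1/(11.5×3.16) = 0.02752 K/W
R_total = 0.5176 K/W
Q = ΔT / R_total = 356 / 0.5176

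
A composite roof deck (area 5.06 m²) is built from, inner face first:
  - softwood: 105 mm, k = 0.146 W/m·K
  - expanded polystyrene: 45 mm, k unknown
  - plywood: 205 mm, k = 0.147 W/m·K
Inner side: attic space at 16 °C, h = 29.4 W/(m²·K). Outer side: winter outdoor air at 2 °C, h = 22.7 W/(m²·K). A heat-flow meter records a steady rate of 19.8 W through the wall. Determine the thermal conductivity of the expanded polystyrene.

Model the wall as resistances in series:
R_inner film = 1/(h_i·A) = 1/(29.4×5.06) = 0.006722 K/W
R_softwood = L/(kA) = 0.105/(0.146×5.06) = 0.1421 K/W
R_plywood = L/(kA) = 0.205/(0.147×5.06) = 0.2756 K/W
R_outer film = 1/(h_o·A) = 1/(22.7×5.06) = 0.008706 K/W
Sum of known resistances R_other = 0.4332 K/W
Total R = ΔT/Q = 14/19.8 = 0.7071 K/W
R_expanded polystyrene = R_total − R_other = 0.2739 K/W
k = L/(R·A) = 0.045/(0.2739×5.06)

k ≈ 0.0325 W/(m·K)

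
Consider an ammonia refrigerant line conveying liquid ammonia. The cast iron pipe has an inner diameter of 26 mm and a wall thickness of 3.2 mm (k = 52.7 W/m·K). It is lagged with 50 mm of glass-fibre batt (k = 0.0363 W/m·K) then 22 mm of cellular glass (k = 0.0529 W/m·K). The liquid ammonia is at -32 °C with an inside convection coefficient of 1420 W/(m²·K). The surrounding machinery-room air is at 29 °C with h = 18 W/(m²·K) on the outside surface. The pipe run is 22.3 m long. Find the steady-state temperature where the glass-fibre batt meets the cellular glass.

Cylindrical conduction, so R = ln(r₂/r₁)/(2πkL) per layer, in series:
R_inner film = 1/(h_i·2πr₁L) = 1/(1420×2π×0.013×22.3) = 3.866×10^-4 K/W
R_cast iron pipe wall = ln(16.2/13)/(2π×52.7×22.3) = 2.98×10^-5 K/W
R_glass-fibre batt = ln(66.2/16.2)/(2π×0.0363×22.3) = 0.2768 K/W
R_cellular glass = ln(88.2/66.2)/(2π×0.0529×22.3) = 0.03871 K/W
R_outer film = 1/(h_o·2πr_oL) = 1/(18×2π×0.0882×22.3) = 0.004495 K/W
R_total = 0.3204 K/W
Q = ΔT/R_total = 61/0.3204
Q = 190 W
T_interface = T_inner + Q·ΣR(inner→interface) = -32 + 190×0.2772

T ≈ 20.8 °C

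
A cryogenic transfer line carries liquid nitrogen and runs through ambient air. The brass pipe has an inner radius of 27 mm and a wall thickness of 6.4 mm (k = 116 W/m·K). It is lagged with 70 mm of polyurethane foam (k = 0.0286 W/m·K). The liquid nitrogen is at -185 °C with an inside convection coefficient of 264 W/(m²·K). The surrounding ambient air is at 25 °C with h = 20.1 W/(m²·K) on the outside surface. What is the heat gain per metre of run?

For a radial system each layer contributes R = ln(r_out/r_in)/(2πkL); films add R = 1/(hA).
R_inner film = 1/(h_i·2πr₁L) = 1/(264×2π×0.027×1) = 0.02233 K/W
R_brass pipe wall = ln(33.4/27)/(2π×116×1) = 2.919×10^-4 K/W
R_polyurethane foam = ln(103.4/33.4)/(2π×0.0286×1) = 6.289 K/W
R_outer film = 1/(h_o·2πr_oL) = 1/(20.1×2π×0.1034×1) = 0.07658 K/W
R_total = 6.388 K/W
Q = ΔT/R_total = 210/6.388

q′ ≈ 32.9 W/m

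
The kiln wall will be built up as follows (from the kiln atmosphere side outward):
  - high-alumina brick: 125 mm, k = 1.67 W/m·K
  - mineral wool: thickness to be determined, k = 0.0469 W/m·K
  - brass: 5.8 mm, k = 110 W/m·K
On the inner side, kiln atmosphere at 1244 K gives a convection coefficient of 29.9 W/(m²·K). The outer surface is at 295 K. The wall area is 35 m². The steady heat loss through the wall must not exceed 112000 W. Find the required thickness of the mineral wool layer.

L ≈ 8.83 mm

Series thermal resistances:
R_inner film = 1/(h_i·A) = 1/(29.9×35) = 9.556×10^-4 K/W
R_high-alumina brick = L/(kA) = 0.125/(1.67×35) = 0.002139 K/W
R_brass = L/(kA) = 0.0058/(110×35) = 1.506×10^-6 K/W
Sum of the known resistances R_other = 0.003096 K/W
Required total resistance R_tot = ΔT/Q_allow = 949/112000 = 0.008473 K/W
R_mineral wool = R_tot − R_other = 0.005378 K/W
L = R·k·A = 0.005378×0.0469×35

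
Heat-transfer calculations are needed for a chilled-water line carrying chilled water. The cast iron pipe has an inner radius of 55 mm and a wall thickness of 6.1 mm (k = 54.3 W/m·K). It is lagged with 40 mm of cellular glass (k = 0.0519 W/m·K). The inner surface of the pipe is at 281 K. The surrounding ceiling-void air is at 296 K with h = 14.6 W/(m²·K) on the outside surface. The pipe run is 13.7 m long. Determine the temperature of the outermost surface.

T ≈ 295 K

For a radial system each layer contributes R = ln(r_out/r_in)/(2πkL); films add R = 1/(hA).
R_cast iron pipe wall = ln(61.1/55)/(2π×54.3×13.7) = 2.25×10^-5 K/W
R_cellular glass = ln(101.1/61.1)/(2π×0.0519×13.7) = 0.1127 K/W
R_outer film = 1/(h_o·2πr_oL) = 1/(14.6×2π×0.1011×13.7) = 0.00787 K/W
R_total = 0.1206 K/W
Q = ΔT/R_total = 15/0.1206
Q = 124 W
T_interface = T_inner + Q·ΣR(inner→interface) = 281 + 124×0.1127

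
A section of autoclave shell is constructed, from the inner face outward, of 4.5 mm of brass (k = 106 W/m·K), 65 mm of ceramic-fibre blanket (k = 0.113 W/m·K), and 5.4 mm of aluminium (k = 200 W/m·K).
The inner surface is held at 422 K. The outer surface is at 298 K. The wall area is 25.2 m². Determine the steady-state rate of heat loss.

Series thermal resistances:
R_brass = L/(kA) = 0.0045/(106×25.2) = 1.685×10^-6 K/W
R_ceramic-fibre blanket = L/(kA) = 0.065/(0.113×25.2) = 0.02283 K/W
R_aluminium = L/(kA) = 0.0054/(200×25.2) = 1.071×10^-6 K/W
R_total = 0.02283 K/W
Q = ΔT / R_total = 124 / 0.02283

Q ≈ 5430 W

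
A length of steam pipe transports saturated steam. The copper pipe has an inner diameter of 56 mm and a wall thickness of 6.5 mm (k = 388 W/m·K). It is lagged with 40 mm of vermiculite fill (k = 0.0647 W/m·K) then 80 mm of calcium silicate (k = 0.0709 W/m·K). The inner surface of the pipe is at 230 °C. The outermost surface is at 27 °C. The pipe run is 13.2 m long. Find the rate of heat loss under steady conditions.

Cylindrical conduction, so R = ln(r₂/r₁)/(2πkL) per layer, in series:
R_copper pipe wall = ln(34.5/28)/(2π×388×13.2) = 6.487×10^-6 K/W
R_vermiculite fill = ln(74.5/34.5)/(2π×0.0647×13.2) = 0.1435 K/W
R_calcium silicate = ln(154.5/74.5)/(2π×0.0709×13.2) = 0.124 K/W
R_total = 0.2675 K/W
Q = ΔT/R_total = 203/0.2675

Q ≈ 759 W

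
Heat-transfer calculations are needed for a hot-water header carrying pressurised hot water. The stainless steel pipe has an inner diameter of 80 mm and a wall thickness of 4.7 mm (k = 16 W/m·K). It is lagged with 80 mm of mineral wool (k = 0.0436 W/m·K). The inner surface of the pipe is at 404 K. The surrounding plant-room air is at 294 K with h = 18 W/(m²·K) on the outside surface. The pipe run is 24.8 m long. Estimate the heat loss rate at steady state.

For a radial system each layer contributes R = ln(r_out/r_in)/(2πkL); films add R = 1/(hA).
R_stainless steel pipe wall = ln(44.7/40)/(2π×16×24.8) = 4.456×10^-5 K/W
R_mineral wool = ln(124.7/44.7)/(2π×0.0436×24.8) = 0.151 K/W
R_outer film = 1/(h_o·2πr_oL) = 1/(18×2π×0.1247×24.8) = 0.002859 K/W
R_total = 0.1539 K/W
Q = ΔT/R_total = 110/0.1539

Q ≈ 715 W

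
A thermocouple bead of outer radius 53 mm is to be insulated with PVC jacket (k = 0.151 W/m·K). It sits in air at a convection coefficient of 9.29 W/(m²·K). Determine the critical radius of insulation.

r_cr ≈ 32.5 mm

For a sphere r_cr = 2k/h = 2×0.151/9.29
r_cr = 32.5 mm; since the bare radius (53 mm) is above r_cr, any added insulation will reduce heat loss.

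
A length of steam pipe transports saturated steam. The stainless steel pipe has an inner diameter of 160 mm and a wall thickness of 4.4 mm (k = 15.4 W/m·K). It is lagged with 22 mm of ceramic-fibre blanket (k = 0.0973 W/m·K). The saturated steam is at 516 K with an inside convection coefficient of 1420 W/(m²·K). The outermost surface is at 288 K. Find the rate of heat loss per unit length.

q′ ≈ 599 W/m

Cylindrical conduction, so R = ln(r₂/r₁)/(2πkL) per layer, in series:
R_inner film = 1/(h_i·2πr₁L) = 1/(1420×2π×0.08×1) = 0.001401 K/W
R_stainless steel pipe wall = ln(84.4/80)/(2π×15.4×1) = 5.533×10^-4 K/W
R_ceramic-fibre blanket = ln(106.4/84.4)/(2π×0.0973×1) = 0.3789 K/W
R_total = 0.3808 K/W
Q = ΔT/R_total = 228/0.3808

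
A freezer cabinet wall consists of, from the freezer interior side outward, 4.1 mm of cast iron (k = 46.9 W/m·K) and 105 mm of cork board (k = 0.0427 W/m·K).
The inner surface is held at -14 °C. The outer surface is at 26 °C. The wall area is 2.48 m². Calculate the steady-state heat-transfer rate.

Q ≈ 40.3 W

Model the wall as resistances in series:
R_cast iron = L/(kA) = 0.0041/(46.9×2.48) = 3.525×10^-5 K/W
R_cork board = L/(kA) = 0.105/(0.0427×2.48) = 0.9915 K/W
R_total = 0.9916 K/W
Q = ΔT / R_total = 40 / 0.9916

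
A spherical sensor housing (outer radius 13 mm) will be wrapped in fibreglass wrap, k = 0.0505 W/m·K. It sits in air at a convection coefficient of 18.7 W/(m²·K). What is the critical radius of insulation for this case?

For a sphere r_cr = 2k/h = 2×0.0505/18.7
r_cr = 5.4 mm; since the bare radius (13 mm) is above r_cr, any added insulation will reduce heat loss.

r_cr ≈ 5.4 mm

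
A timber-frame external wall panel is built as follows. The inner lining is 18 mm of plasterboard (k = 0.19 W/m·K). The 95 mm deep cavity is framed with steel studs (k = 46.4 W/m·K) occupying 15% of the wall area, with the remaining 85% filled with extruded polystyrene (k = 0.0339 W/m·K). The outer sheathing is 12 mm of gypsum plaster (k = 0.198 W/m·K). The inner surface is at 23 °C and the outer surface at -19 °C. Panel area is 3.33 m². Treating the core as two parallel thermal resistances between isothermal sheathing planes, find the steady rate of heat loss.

Sheathing layers in series; stud and cavity paths in parallel between them.
R_inner = 0.018/(0.19×3.33) = 0.02845 K/W
R_stud  = 0.095/(46.4×0.15×3.33) = 0.004099 K/W
R_cav   = 0.095/(0.0339×0.85×3.33) = 0.9901 K/W
1/R_core = 1/R_stud + 1/R_cav → R_core = 0.004082 K/W
R_outer = 0.012/(0.198×3.33) = 0.0182 K/W
R_total = 0.05073 K/W
Q = ΔT/R_total = 42/0.05073

Q ≈ 828 W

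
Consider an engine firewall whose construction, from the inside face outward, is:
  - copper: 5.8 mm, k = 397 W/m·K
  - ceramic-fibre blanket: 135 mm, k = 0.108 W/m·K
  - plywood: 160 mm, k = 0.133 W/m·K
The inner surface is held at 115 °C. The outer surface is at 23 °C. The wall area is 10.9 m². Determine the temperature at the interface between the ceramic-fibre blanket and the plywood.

T ≈ 68.1 °C

Using the resistance-network approach (series):
R_copper = L/(kA) = 0.0058/(397×10.9) = 1.34×10^-6 K/W
R_ceramic-fibre blanket = L/(kA) = 0.135/(0.108×10.9) = 0.1147 K/W
R_plywood = L/(kA) = 0.16/(0.133×10.9) = 0.1104 K/W
R_total = 0.225 K/W;  Q = ΔT/R_total = 92/0.225 = 408.8 W
T_interface = T_inner − Q·ΣR(inner→interface) = 115 − 409×0.1147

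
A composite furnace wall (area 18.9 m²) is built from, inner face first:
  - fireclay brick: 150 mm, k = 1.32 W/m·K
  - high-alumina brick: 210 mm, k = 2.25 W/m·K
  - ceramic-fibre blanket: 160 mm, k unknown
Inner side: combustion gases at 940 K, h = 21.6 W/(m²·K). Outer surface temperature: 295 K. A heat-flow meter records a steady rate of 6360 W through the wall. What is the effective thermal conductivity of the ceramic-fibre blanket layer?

Thermal resistances in series:
R_inner film = 1/(h_i·A) = 1/(21.6×18.9) = 0.00245 K/W
R_fireclay brick = L/(kA) = 0.15/(1.32×18.9) = 0.006013 K/W
R_high-alumina brick = L/(kA) = 0.21/(2.25×18.9) = 0.004938 K/W
Sum of known resistances R_other = 0.0134 K/W
Total R = ΔT/Q = 645/6360 = 0.1014 K/W
R_ceramic-fibre blanket = R_total − R_other = 0.08801 K/W
k = L/(R·A) = 0.16/(0.08801×18.9)

k ≈ 0.0962 W/(m·K)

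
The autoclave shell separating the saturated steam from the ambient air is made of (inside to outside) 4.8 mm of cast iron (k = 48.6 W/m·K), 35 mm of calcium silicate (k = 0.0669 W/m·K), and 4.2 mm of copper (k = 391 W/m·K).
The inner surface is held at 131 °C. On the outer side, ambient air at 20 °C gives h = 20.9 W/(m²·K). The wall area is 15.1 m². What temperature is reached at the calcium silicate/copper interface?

Treating each layer as a thermal resistance in series:
R_cast iron = L/(kA) = 0.0048/(48.6×15.1) = 6.541×10^-6 K/W
R_calcium silicate = L/(kA) = 0.035/(0.0669×15.1) = 0.03465 K/W
R_copper = L/(kA) = 0.0042/(391×15.1) = 7.114×10^-7 K/W
R_outer film = 1/(h_o·A) = 1/(20.9×15.1) = 0.003169 K/W
R_total = 0.03782 K/W;  Q = ΔT/R_total = 111/0.03782 = 2935 W
T_interface = T_inner − Q·ΣR(inner→interface) = 131 − 2930×0.03465

T ≈ 29.3 °C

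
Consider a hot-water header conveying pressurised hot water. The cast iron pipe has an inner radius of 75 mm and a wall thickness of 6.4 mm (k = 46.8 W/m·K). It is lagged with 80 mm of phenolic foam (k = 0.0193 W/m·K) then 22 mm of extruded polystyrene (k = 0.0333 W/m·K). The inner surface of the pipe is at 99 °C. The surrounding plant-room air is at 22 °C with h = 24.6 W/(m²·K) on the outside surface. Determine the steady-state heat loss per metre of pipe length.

Per-layer cylindrical resistances, series-summed:
R_cast iron pipe wall = ln(81.4/75)/(2π×46.8×1) = 2.785×10^-4 K/W
R_phenolic foam = ln(161.4/81.4)/(2π×0.0193×1) = 5.645 K/W
R_extruded polystyrene = ln(183.4/161.4)/(2π×0.0333×1) = 0.6107 K/W
R_outer film = 1/(h_o·2πr_oL) = 1/(24.6×2π×0.1834×1) = 0.03528 K/W
R_total = 6.291 K/W
Q = ΔT/R_total = 77/6.291

q′ ≈ 12.2 W/m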